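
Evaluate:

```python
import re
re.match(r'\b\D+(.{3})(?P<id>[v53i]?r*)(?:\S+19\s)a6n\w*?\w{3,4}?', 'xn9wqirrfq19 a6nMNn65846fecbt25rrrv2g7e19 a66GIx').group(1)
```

'9wq'

The pattern matches a word boundary (`\b`, zero-width); then one or more of a non-digit; then exactly 3 of any character (captured); then optionally one of [v53i], then zero or more of a literal 'r' (captured as 'id'); then one or more of a non-whitespace character, then the literal '19', then whitespace (non-capturing group); then the literal 'a6n', then zero or more of a word character (lazy), then 3 to 4 of a word character (lazy).
Lazy quantifiers expand one character at a time until the remainder of the pattern can match.
`re.match` won't scan ahead — the pattern has to work from the very first character.
The match spans [0:19] → 'xn9wqirrfq19 a6nMNn'.
Captured: group 1 = '9wq', group 2 = 'irr'.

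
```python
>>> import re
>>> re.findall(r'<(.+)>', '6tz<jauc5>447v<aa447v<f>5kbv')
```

Walking the string: at [3:24] match '<jauc5>447v<aa447v<f>', group 1 = 'jauc5>447v<aa447v<f'.
`findall` collects group 1 from the one match (1 total).

['jauc5>447v<aa447v<f']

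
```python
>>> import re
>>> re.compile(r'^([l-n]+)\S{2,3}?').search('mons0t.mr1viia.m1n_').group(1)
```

'm'

Pattern: anchored at the start of the string; then one or more of a character in [l-n] (captured); then 2 to 3 of a non-whitespace character (lazy).
With the lazy modifier that quantifier settles for the fewest repetitions that let the rest of the pattern succeed (the atoms after it are unaffected and can still be greedy).
`search` walks the string left to right and returns the first match it finds.
The match spans [0:3] → 'mon'.
Captured: group 1 = 'm'.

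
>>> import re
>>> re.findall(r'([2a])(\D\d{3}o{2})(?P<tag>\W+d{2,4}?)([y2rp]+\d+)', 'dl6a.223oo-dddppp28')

With 4 capturing groups, `findall` returns a 4-tuple per match.

[('a', '.223oo', '-ddd', 'ppp28')]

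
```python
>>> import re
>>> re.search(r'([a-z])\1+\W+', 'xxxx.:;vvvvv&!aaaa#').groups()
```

('x',)

A backreference is literal: `\1` must see the identical characters the first group matched.
`search` walks the string left to right and returns the first match it finds.
The match spans [0:7] → 'xxxx.:;'.
Captured: group 1 = 'x'.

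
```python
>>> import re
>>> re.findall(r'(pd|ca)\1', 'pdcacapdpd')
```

['ca', 'pd']

After group 1 captures some text, `\1` only succeeds where that same text appears again.
With a single group, `findall` returns only what that group captured — 2 items.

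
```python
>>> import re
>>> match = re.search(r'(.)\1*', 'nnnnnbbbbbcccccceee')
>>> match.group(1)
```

'n'

The backreference `\1` re-matches whatever the first group consumed, character for character.
`search` walks the string left to right and returns the first match it finds.
The match spans [0:5] → 'nnnnn'.
Captured: group 1 = 'n'.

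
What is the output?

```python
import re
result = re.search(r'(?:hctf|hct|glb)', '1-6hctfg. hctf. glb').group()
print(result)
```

hctf

Alternation tries branches left to right and keeps the first one that lets the overall match succeed at that position.
The match spans [3:7] → 'hctf'.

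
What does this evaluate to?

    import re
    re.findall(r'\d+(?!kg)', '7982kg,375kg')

['798', '37']

The negative lookahead/lookbehind blocks any match where the forbidden context is present.
No capturing groups, so `findall` returns the 2 full match strings.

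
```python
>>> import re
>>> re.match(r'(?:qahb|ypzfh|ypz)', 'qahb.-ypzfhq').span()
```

`re.match` only tries the pattern at the start of the string.
The match spans [0:4] → 'qahb'.

(0, 4)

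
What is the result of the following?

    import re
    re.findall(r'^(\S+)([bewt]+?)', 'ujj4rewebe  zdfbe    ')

[('ujj4reweb', 'e')]

Pattern: anchored at the start of the string; then one or more of a non-whitespace character (captured); then one or more of one of [bewt] (lazy) (captured).
Scanning left to right: at [0:10] match 'ujj4rewebe', groups = ('ujj4reweb', 'e').
Multiple groups make `findall` return tuples — one 2-tuple for the one match.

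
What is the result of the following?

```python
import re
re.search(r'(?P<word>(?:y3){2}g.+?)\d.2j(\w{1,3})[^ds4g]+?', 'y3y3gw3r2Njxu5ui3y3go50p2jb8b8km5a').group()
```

Lazy quantifiers expand one character at a time until the remainder of the pattern can match.
The match spans [0:30] → 'y3y3gw3r2Njxu5ui3y3go50p2jb8b8'.

'y3y3gw3r2Njxu5ui3y3go50p2jb8b8'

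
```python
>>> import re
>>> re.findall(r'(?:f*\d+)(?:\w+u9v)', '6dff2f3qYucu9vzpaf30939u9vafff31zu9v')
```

['6dff2f3qYucu9vzpaf30939u9vafff31zu9v']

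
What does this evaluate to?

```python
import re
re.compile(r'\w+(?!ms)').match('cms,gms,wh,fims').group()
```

A negative assertion filters positions out without eating any characters.
`match` is anchored at position 0; if the pattern doesn't fit there, it returns None.
The match spans [0:3] → 'cms'.

'cms'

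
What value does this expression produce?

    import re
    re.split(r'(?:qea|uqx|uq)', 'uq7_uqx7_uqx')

The regex engine tests alternatives in the order written; an earlier branch that matches wins even if a later one would match more.
Each match becomes a cut point; 4 segments remain.

['', '7_', '7_', '']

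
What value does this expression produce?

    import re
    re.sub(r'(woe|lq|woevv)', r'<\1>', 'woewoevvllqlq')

'<woe><woe>vvl<lq><lq>'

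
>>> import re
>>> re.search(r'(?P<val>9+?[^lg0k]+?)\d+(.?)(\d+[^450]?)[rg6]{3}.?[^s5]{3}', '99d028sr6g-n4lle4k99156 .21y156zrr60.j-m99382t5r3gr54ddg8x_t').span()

The pattern matches one or more of a literal '9' (lazy), then one or more of any character except [lg0k] (lazy) (captured as 'val'); then one or more of a digit; then optionally any character (captured); then one or more of a digit, then optionally any character except [450] (captured); then exactly 3 of one of [rg6], then optionally any character, then exactly 3 of any character except [s5].
Unlike `match`, `search` isn't anchored — it looks for the pattern anywhere in the string.
The match spans [0:14] → '99d028sr6g-n4l'.
Captured: group 1 = '99d', group 2 = '', group 3 = '8s'.

(0, 14)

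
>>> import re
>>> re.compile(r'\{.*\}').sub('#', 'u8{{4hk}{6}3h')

'u8#3h'

Matches: at [2:11] → '{{4hk}{6}'.
Each match is replaced by '#'.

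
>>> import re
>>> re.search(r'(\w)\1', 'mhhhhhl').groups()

`\1` is not a pattern — it's the concrete string captured by group 1, re-applied verbatim.
Unlike `match`, `search` isn't anchored — it looks for the pattern anywhere in the string.
The match spans [1:3] → 'hh'.
Captured: group 1 = 'h'.

('h',)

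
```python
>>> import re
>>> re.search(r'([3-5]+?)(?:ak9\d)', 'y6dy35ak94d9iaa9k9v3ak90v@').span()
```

(4, 10)

The pattern matches one or more of a character in [3-5] (lazy) (captured); then the literal 'ak9', then a digit (non-capturing group).
The match spans [4:10] → '35ak94'.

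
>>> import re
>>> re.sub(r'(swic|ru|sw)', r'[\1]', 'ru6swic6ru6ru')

The regex engine tests alternatives in the order written; an earlier branch that matches wins even if a later one would match more.
Each match is replaced using the text its own group 1 captured.

'[ru]6[swic]6[ru]6[ru]'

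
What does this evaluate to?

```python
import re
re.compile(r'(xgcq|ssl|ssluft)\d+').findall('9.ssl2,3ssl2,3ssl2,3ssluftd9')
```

['ssl', 'ssl', 'ssl']

Because there's exactly one group, `findall` drops the full match and keeps group 1 from each hit.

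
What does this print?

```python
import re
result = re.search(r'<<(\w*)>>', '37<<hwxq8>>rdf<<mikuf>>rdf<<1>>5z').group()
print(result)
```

<<hwxq8>>

The match spans [2:11] → '<<hwxq8>>'.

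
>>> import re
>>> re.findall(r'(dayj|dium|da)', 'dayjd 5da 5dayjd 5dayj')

Alternation tries branches left to right and keeps the first one that lets the overall match succeed at that position.
Scanning left to right: at [0:4] match 'dayj', group 1 = 'dayj'; at [7:9] match 'da', group 1 = 'da'; at [11:15] match 'dayj', group 1 = 'dayj'; at [18:22] match 'dayj', group 1 = 'dayj'.
One capturing group, so `findall` returns just the captured substring from each match — 4 in all.

['dayj', 'da', 'dayj', 'dayj']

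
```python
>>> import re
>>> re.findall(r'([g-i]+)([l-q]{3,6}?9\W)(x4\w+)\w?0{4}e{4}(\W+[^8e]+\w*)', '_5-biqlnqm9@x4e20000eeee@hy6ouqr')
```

[('i', 'qlnqm9@', 'x4e2', '@hy6ouqr')]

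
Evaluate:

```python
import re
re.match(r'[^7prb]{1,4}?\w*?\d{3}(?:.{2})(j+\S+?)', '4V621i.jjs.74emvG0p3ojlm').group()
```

This matches 1 to 4 of any character except [7prb] (lazy), then zero or more of a word character (lazy), then exactly 3 of a digit; then exactly 2 of any character (non-capturing group); then one or more of the literal 'j', then one or more of a non-whitespace character (lazy) (captured).
`re.match` only tries the pattern at the start of the string.
The match spans [0:10] → '4V621i.jjs'.
Captured: group 1 = 'jjs'.

'4V621i.jjs'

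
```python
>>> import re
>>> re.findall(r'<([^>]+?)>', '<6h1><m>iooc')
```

With a single group, `findall` returns only what that group captured — 2 items.

['6h1', 'm']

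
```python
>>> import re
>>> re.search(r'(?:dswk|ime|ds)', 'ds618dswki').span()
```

(0, 2)

`re.search` tries every starting position until one works.
The match spans [0:2] → 'ds'.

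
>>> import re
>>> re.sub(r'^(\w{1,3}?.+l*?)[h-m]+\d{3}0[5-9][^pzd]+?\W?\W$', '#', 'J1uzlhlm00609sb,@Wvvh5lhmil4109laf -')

The pattern matches anchored at the start of the string; then 1 to 3 of a word character (lazy), then one or more of any character, then zero or more of the literal 'l' (lazy) (captured); then one or more of a character in [h-m]; then exactly 3 of a digit; then the literal '0', then a character in [5-9], then one or more of any character except [pzd] (lazy); then optionally a non-word character, then a non-word character; then anchored at the end.
Matches: at [0:36] → 'J1uzlhlm00609sb,@Wvvh5lhmil4109laf -'.
`sub` substitutes '#' at each match site.

'#'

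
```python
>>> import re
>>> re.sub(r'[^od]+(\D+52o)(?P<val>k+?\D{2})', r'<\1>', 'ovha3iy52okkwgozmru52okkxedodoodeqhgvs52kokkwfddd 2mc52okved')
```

A `+?`/`*?`/`{m,n}?` starts at its minimum and grows only as far as needed for what follows to match.
`\1` in the replacement pulls in group 1's text for each match.

'o<okkwgozmru52o>edodoodeqhgvs52kokkwfddd<c52o>d'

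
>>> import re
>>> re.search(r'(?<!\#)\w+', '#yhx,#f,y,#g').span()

The negative lookaround is zero-width — it rules out positions where the adjacent text would match, without consuming anything.
The match spans [2:4] → 'hx'.

(2, 4)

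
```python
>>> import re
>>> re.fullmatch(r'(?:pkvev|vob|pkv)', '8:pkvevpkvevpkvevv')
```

None

`re.fullmatch` is like wrapping the pattern in `^…$` (in single-line mode).
Here the string isn't matched end-to-end, so the call returns None.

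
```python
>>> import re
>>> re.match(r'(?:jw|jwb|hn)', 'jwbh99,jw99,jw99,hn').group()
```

'jw'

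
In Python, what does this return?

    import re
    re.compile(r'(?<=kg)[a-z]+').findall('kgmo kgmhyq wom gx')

The lookaround is zero-width — it requires the adjacent text to match without consuming it, so the asserted text isn't part of the match.
No capturing groups, so `findall` returns the 2 full match strings.

['mo', 'mhyq']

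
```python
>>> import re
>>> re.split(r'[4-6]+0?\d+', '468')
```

This matches one or more of a character in [4-6], then optionally a literal '0'; then one or more of a digit.
The string is cut at each match, leaving 2 pieces.

['', '']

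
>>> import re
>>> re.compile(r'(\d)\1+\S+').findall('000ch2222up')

After group 1 captures some text, `\1` only succeeds where that same text appears again.
One capturing group, so `findall` returns just the captured substring from the one match — 1 in all.

['0']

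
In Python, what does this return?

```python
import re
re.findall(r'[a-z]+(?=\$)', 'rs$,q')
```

['rs']

Because the assertion is zero-width, the text it checks is not consumed and won't appear in the result.
Walking the string: at [0:2] → 'rs'.
`findall` yields the raw match text (1 of them) because the pattern has no groups.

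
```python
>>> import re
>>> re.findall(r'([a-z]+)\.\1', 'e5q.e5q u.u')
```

['u']

`\1` has to match the exact text group 1 already captured.
Because there's exactly one group, `findall` drops the full match and keeps group 1 from the one hit.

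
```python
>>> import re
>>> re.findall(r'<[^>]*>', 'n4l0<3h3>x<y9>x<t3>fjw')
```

No capturing groups, so `findall` returns the 3 full match strings.

['<3h3>', '<y9>', '<t3>']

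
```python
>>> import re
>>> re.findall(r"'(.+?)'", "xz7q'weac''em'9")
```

Walking the string: at [4:10] match "'weac'", group 1 = 'weac'; at [10:14] match "'em'", group 1 = 'em'.
One capturing group, so `findall` returns just the captured substring from each match — 2 in all.

['weac', 'em']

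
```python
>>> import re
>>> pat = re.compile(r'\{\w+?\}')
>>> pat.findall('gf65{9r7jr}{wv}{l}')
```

With no groups in the pattern, `findall` gives back each whole match — 3 here.

['{9r7jr}', '{wv}', '{l}']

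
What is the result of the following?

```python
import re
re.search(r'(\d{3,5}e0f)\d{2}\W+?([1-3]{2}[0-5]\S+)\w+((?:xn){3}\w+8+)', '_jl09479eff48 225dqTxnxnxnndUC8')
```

Here no position works, so the call returns None.

None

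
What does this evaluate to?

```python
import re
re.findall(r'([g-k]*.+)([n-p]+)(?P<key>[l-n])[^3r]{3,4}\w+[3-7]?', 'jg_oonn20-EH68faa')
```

This matches zero or more of a character in [g-k], then one or more of any character (captured); then one or more of a character in [n-p] (captured); then a character in [l-n] (captured as 'key'); then 3 to 4 of any character except [3r], then one or more of a word character, then optionally a character in [3-7].
Matches: at [0:17] match 'jg_oonn20-EH68faa', groups = ('jg_oo', 'n', 'n').
`findall` packs the 3 group values into a tuple for every match.

[('jg_oo', 'n', 'n')]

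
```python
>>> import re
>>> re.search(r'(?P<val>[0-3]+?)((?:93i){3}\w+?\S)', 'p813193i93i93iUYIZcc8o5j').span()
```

Because the quantifier is non-greedy, it stops expanding at the earliest point where the rest of the pattern can succeed.
The match spans [2:16] → '13193i93i93iUY'.

(2, 16)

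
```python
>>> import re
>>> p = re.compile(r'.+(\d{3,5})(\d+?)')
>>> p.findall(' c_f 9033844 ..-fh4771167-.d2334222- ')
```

[('422', '2')]

This matches one or more of any character; then 3 to 5 of a digit (captured); then one or more of a digit (lazy) (captured).
Matches: at [0:35] match ' c_f 9033844 ..-fh4771167-.d2334222', groups = ('422', '2').
`findall` packs the 2 group values into a tuple for every match.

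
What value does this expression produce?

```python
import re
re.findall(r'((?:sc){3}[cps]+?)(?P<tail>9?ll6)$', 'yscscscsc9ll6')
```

[('scscscsc', '9ll6')]

The pattern matches the literal 'sc' repeated 3 times, then one or more of one of [cps] (lazy) (captured); then optionally a literal '9', then the literal 'll6' (captured as 'tail'); then anchored at the end.
2 groups means the one result is a tuple of 2 captured strings — 1 here.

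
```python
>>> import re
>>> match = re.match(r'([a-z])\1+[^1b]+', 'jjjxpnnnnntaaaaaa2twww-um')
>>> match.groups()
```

A backreference is literal: `\1` must see the identical characters the first group matched.
`re.match` only tries the pattern at the start of the string.
The match spans [0:25] → 'jjjxpnnnnntaaaaaa2twww-um'.
Captured: group 1 = 'j'.

('j',)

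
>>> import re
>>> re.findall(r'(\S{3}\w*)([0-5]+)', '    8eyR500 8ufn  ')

Pattern: exactly 3 of a non-whitespace character, then zero or more of a word character (captured); then one or more of a character in [0-5] (captured).
Walking the string: at [4:11] match '8eyR500', groups = ('8eyR50', '0').
2 groups means the one result is a tuple of 2 captured strings — 1 here.

[('8eyR50', '0')]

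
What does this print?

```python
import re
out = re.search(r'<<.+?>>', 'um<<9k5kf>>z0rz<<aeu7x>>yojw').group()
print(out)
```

<<9k5kf>>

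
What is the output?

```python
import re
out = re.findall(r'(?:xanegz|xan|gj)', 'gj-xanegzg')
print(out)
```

Branches in `(...|...)` are attempted left-to-right; the first branch that allows the whole pattern to succeed is taken.
Scanning left to right: at [0:2] → 'gj'; at [3:9] → 'xanegz'.
No capturing groups, so `findall` returns the 2 full match strings.

['gj', 'xanegz']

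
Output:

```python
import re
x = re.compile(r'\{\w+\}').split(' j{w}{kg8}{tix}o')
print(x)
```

[' j', '', '', 'o']

Matches to split on: at [2:5] → '{w}'; at [5:10] → '{kg8}'; at [10:15] → '{tix}'.
Splitting on the pattern gives 4 pieces.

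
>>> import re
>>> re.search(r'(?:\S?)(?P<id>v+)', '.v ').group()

'.v'

The pattern matches optionally a non-whitespace character (non-capturing group); then one or more of a literal 'v' (captured as 'id').
`re.search` tries every starting position until one works.
The match spans [0:2] → '.v'.
Captured: group 1 = 'v'.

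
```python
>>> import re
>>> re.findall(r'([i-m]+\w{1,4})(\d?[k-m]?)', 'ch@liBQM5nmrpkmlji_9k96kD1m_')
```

[('liBQM5', ''), ('mrpkm', 'l'), ('ji_9k9', '6k'), ('m_', '')]

Pattern: one or more of a character in [i-m], then 1 to 4 of a word character (captured); then optionally a digit, then optionally a character in [k-m] (captured).
Matches: at [3:9] match 'liBQM5', groups = ('liBQM5', ''); at [10:16] match 'mrpkml', groups = ('mrpkm', 'l'); at [16:24] match 'ji_9k96k', groups = ('ji_9k9', '6k'); at [26:28] match 'm_', groups = ('m_', '').
Multiple groups make `findall` return tuples — one 2-tuple for each match.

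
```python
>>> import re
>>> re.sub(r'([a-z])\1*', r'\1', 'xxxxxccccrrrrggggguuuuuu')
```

'xcrgu'

The backreference `\1` re-matches whatever the first group consumed, character for character.
Matches: at [0:5] → 'xxxxx'; at [5:9] → 'cccc'; at [9:13] → 'rrrr'; at [13:18] → 'ggggg'; at [18:24] → 'uuuuuu'.
Each match is replaced using the text its own group 1 captured.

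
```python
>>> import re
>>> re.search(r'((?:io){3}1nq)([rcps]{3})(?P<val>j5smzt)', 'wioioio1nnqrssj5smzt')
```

None

Here nothing in the string fits, so the call returns None.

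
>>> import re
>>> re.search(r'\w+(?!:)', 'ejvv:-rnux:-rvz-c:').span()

(0, 3)

A negative assertion filters positions out without eating any characters.
`re.search` scans for the first position where the pattern succeeds.
The match spans [0:3] → 'ejv'.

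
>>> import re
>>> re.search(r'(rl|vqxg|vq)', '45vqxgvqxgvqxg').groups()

('vqxg',)

The match spans [2:6] → 'vqxg'.
Captured: group 1 = 'vqxg'.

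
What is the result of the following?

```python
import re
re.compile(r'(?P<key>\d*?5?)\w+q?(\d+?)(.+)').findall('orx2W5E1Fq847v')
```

[('', '7', 'v')]

The pattern matches zero or more of a digit (lazy), then optionally the literal '5' (captured as 'key'); then one or more of a word character, then optionally the literal 'q'; then one or more of a digit (lazy) (captured); then one or more of any character (captured).
Scanning left to right: at [0:14] match 'orx2W5E1Fq847v', groups = ('', '7', 'v').
Multiple groups make `findall` return tuples — one 3-tuple for the one match.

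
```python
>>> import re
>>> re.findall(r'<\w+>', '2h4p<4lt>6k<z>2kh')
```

Scanning left to right: at [4:9] → '<4lt>'; at [11:14] → '<z>'.
No capturing groups, so `findall` returns the 2 full match strings.

['<4lt>', '<z>']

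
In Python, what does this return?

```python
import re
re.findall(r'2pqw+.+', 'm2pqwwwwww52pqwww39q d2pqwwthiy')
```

['2pqwwwwww52pqwww39q d2pqwwthiy']

With no groups in the pattern, `findall` gives back each whole match — 1 here.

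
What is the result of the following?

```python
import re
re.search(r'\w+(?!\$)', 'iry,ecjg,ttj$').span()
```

(0, 3)

A negative assertion filters positions out without eating any characters.
`search` walks the string left to right and returns the first match it finds.
The match spans [0:3] → 'iry'.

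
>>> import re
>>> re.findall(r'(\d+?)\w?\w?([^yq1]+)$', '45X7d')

[('4', '7d')]

The pattern matches one or more of a digit (lazy) (captured); then optionally a word character, then optionally a word character; then one or more of any character except [yq1] (captured); then anchored at the end.
Walking the string: at [0:5] match '45X7d', groups = ('4', '7d').
With 2 capturing groups, `findall` returns a 2-tuple per match.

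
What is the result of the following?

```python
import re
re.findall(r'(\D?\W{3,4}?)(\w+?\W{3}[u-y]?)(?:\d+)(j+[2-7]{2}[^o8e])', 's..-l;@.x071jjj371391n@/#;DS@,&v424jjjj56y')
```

[('s..-', 'l;@.x', 'jjj371'), ('n@/#;', 'DS@,&v', 'jjjj56y')]

This matches optionally a non-digit, then 3 to 4 of a non-word character (lazy) (captured); then one or more of a word character (lazy), then exactly 3 of a non-word character, then optionally a character in [u-y] (captured); then one or more of a digit (non-capturing group); then one or more of the literal 'j', then exactly 2 of a character in [2-7], then any character except [o8e] (captured).
With 3 capturing groups, `findall` returns a 3-tuple per match.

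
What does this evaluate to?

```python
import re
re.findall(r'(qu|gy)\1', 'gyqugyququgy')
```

['qu']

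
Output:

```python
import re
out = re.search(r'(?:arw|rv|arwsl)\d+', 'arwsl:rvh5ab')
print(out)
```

Here the pattern never matches, so the call returns None.

None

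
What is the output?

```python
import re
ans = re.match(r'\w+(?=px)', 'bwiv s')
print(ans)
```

`re.match` only tries the pattern at the start of the string.
Here the string doesn't start with a match, so the call returns None.

None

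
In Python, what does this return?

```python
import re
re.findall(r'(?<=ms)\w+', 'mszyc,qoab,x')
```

The lookaround is zero-width — it requires the adjacent text to match without consuming it, so the asserted text isn't part of the match.
Walking the string: at [2:5] → 'zyc'.
`findall` yields the raw match text (1 of them) because the pattern has no groups.

['zyc']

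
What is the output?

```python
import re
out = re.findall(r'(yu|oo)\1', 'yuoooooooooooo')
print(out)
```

['oo', 'oo', 'oo']

`\1` has to match the exact text group 1 already captured.
Because there's exactly one group, `findall` drops the full match and keeps group 1 from each hit.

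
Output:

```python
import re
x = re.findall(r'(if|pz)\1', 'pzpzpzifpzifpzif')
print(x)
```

['pz']

The backreference `\1` re-matches whatever the first group consumed, character for character.
Matches: at [0:4] match 'pzpz', group 1 = 'pz'.
Because there's exactly one group, `findall` drops the full match and keeps group 1 from the one hit.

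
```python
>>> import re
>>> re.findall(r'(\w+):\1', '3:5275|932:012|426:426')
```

After group 1 captures some text, `\1` only succeeds where that same text appears again.
Walking the string: at [15:22] match '426:426', group 1 = '426'.
One capturing group, so `findall` returns just the captured substring from the one match — 1 in all.

['426']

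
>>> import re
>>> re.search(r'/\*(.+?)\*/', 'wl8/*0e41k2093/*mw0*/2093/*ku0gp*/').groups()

`re.search` scans for the first position where the pattern succeeds.
The match spans [3:21] → '/*0e41k2093/*mw0*/'.
Captured: group 1 = '0e41k2093/*mw0'.

('0e41k2093/*mw0',)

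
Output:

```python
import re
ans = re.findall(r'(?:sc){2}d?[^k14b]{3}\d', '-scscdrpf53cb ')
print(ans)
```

Pattern: the literal 'sc' repeated 2 times, then optionally a literal 'd'; then exactly 3 of any character except [k14b], then a digit.
Walking the string: at [1:10] → 'scscdrpf5'.
No capturing groups, so `findall` returns the 1 full match string.

['scscdrpf5']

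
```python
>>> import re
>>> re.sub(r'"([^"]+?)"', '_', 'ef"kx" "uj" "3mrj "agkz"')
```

'ef_ _ _agkz"'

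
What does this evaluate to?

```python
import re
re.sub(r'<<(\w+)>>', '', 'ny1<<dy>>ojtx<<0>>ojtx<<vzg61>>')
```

Each match is replaced by ''.

'ny1ojtxojtx'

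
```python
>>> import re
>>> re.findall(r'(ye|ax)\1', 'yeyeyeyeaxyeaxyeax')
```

['ye', 'ye']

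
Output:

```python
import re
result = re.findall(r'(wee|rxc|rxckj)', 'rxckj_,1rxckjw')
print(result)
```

['rxc', 'rxc']

Alternation tries branches left to right and keeps the first one that lets the overall match succeed at that position.
Matches: at [0:3] match 'rxc', group 1 = 'rxc'; at [8:11] match 'rxc', group 1 = 'rxc'.
With a single group, `findall` returns only what that group captured — 2 items.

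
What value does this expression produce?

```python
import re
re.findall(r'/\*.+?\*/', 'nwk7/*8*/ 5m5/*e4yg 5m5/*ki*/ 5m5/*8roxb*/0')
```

Lazy quantifiers expand one character at a time until the remainder of the pattern can match.
Since nothing is captured, `findall` lists the 3 matched substrings directly.

['/*8*/', '/*e4yg 5m5/*ki*/', '/*8roxb*/']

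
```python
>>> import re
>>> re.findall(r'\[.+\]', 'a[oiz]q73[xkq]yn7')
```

`findall` yields the raw match text (1 of them) because the pattern has no groups.

['[oiz]q73[xkq]']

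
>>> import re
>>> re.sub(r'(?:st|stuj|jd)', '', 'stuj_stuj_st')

'uj_uj_'

Branches in `(...|...)` are attempted left-to-right; the first branch that allows the whole pattern to succeed is taken.
Each match is replaced by ''.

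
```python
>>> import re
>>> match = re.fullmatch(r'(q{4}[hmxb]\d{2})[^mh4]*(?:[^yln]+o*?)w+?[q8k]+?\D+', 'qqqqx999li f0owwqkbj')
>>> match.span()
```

(0, 20)

The pattern matches exactly 4 of the literal 'q', then one of [hmxb], then exactly 2 of a digit (captured); then zero or more of any character except [mh4]; then one or more of any character except [yln], then zero or more of a literal 'o' (lazy) (non-capturing group); then one or more of a literal 'w' (lazy), then one or more of one of [q8k] (lazy), then one or more of a non-digit.
`fullmatch` succeeds only if the pattern covers the string from start to end.
The match spans [0:20] → 'qqqqx999li f0owwqkbj'.
Captured: group 1 = 'qqqqx99'.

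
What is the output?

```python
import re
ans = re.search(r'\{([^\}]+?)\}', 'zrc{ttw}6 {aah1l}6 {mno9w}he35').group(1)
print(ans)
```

ttw

The match spans [3:8] → '{ttw}'.
Captured: group 1 = 'ttw'.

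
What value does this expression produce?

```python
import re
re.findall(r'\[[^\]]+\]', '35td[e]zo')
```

['[e]']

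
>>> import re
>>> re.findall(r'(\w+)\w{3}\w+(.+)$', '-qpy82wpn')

[('qpy', 'n')]

The pattern matches one or more of a word character (captured); then exactly 3 of a word character, then one or more of a word character; then one or more of any character (captured); then anchored at the end.
With 2 capturing groups, `findall` returns a 2-tuple per match.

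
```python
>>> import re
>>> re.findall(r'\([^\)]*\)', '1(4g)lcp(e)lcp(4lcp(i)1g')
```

Scanning left to right: at [1:5] → '(4g)'; at [8:11] → '(e)'; at [14:22] → '(4lcp(i)'.
With no groups in the pattern, `findall` gives back each whole match — 3 here.

['(4g)', '(e)', '(4lcp(i)']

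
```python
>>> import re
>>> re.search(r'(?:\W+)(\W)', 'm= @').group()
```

Pattern: one or more of a non-word character (non-capturing group); then a non-word character (captured).
`re.search` scans for the first position where the pattern succeeds.
The match spans [1:4] → '= @'.
Captured: group 1 = '@'.

'= @'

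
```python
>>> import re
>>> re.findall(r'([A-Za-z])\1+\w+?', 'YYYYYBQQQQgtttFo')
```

['Y', 'Q', 't']

`\1` is not a pattern — it's the concrete string captured by group 1, re-applied verbatim.
Walking the string: at [0:6] match 'YYYYYB', group 1 = 'Y'; at [6:11] match 'QQQQg', group 1 = 'Q'; at [11:15] match 'tttF', group 1 = 't'.
Because there's exactly one group, `findall` drops the full match and keeps group 1 from each hit.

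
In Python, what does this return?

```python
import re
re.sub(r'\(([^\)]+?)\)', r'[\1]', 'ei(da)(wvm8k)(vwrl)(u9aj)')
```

Matches: at [2:6] → '(da)'; at [6:13] → '(wvm8k)'; at [13:19] → '(vwrl)'; at [19:25] → '(u9aj)'.
`\1` in the replacement pulls in group 1's text for each match.

'ei[da][wvm8k][vwrl][u9aj]'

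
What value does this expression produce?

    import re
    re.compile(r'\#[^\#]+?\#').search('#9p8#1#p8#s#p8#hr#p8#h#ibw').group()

The match spans [0:5] → '#9p8#'.

'#9p8#'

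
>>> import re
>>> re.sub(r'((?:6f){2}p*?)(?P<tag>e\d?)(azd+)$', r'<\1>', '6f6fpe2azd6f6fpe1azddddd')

'6f6fpe2azd<6f6fp>'

Pattern: the literal '6f' repeated 2 times, then zero or more of a literal 'p' (lazy) (captured); then the literal 'e', then optionally a digit (captured as 'tag'); then the literal 'az', then one or more of the literal 'd' (captured); then anchored at the end.
`\1` in the replacement pulls in group 1's text for each match.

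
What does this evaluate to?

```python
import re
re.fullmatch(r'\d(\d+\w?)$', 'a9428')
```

`re.fullmatch` requires the pattern to consume the entire string.
Here the string isn't matched end-to-end, so the call returns None.

None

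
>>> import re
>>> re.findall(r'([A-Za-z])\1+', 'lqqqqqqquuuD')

['q', 'u']

`\1` is not a pattern — it's the concrete string captured by group 1, re-applied verbatim.
Walking the string: at [1:8] match 'qqqqqqq', group 1 = 'q'; at [8:11] match 'uuu', group 1 = 'u'.
One capturing group, so `findall` returns just the captured substring from each match — 2 in all.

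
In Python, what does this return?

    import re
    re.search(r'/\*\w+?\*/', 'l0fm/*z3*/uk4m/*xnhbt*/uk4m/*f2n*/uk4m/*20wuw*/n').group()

The match spans [4:10] → '/*z3*/'.

'/*z3*/'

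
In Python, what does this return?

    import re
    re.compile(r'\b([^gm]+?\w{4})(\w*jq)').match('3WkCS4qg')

None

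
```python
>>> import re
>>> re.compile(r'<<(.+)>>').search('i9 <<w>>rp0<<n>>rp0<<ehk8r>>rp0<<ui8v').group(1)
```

'w>>rp0<<n>>rp0<<ehk8r'

`re.search` scans for the first position where the pattern succeeds.
The match spans [3:28] → '<<w>>rp0<<n>>rp0<<ehk8r>>'.
Captured: group 1 = 'w>>rp0<<n>>rp0<<ehk8r'.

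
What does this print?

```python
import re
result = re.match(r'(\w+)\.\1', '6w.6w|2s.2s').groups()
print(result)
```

`\1` has to match the exact text group 1 already captured.
`match` is anchored at position 0; if the pattern doesn't fit there, it returns None.
The match spans [0:5] → '6w.6w'.
Captured: group 1 = '6w'.

('6w',)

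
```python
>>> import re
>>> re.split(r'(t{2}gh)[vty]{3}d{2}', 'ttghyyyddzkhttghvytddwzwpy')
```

['', 'ttgh', 'zkh', 'ttgh', 'wzwpy']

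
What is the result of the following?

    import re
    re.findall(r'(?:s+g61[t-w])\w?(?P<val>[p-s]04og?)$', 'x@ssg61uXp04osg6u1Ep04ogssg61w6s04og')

This matches one or more of a literal 's', then the literal 'g61', then a character in [t-w] (non-capturing group); then optionally a word character; then a character in [p-s], then the literal '04o', then optionally a literal 'g' (captured as 'val'); then anchored at the end.
Scanning left to right: at [24:36] match 'ssg61w6s04og', group 1 = 's04og'.
Because there's exactly one group, `findall` drops the full match and keeps group 1 from the one hit.

['s04og']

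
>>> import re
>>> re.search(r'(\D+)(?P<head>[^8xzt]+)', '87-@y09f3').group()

'-@y09f3'

This matches one or more of a non-digit (captured); then one or more of any character except [8xzt] (captured as 'head').
The match spans [2:9] → '-@y09f3'.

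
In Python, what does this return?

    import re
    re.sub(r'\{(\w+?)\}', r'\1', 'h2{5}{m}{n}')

`\1` in the replacement pulls in group 1's text for each match.

'h25mn'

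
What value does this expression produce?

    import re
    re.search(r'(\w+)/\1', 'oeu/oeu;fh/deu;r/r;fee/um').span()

(0, 7)

`\1` is not a pattern — it's the concrete string captured by group 1, re-applied verbatim.
Unlike `match`, `search` isn't anchored — it looks for the pattern anywhere in the string.
The match spans [0:7] → 'oeu/oeu'.
Captured: group 1 = 'oeu'.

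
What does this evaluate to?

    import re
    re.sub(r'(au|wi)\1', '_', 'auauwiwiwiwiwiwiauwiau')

'____auwiau'

After group 1 captures some text, `\1` only succeeds where that same text appears again.
Matches: at [0:4] → 'auau'; at [4:8] → 'wiwi'; at [8:12] → 'wiwi'; at [12:16] → 'wiwi'.
Every occurrence is swapped for '_'.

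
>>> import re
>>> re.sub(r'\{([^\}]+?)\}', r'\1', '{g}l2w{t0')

'gl2w{t0'

The replacement refers to a captured group, so each match is rewritten using its own captured text.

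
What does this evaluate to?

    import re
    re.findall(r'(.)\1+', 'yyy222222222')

`\1` is not a pattern — it's the concrete string captured by group 1, re-applied verbatim.
Scanning left to right: at [0:3] match 'yyy', group 1 = 'y'; at [3:12] match '222222222', group 1 = '2'.
`findall` collects group 1 from each match (2 total).

['y', '2']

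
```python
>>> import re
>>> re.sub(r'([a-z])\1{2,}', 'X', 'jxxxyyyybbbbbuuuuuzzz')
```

'jXXXXX'

`\1` is not a pattern — it's the concrete string captured by group 1, re-applied verbatim.
Each match is replaced by 'X'.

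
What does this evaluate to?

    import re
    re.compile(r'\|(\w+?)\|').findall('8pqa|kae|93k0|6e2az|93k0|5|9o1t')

['kae', '6e2az', '5']

One capturing group, so `findall` returns just the captured substring from each match — 3 in all.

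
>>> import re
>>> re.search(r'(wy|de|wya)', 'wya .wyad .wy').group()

'wy'

`|` is ordered: at each position the engine commits to the first alternative that works.
The match spans [0:2] → 'wy'.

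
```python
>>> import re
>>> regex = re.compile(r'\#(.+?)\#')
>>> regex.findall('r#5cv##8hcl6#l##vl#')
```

Because the quantifier is non-greedy, it stops expanding at the earliest point where the rest of the pattern can succeed.
With a single group, `findall` returns only what that group captured — 3 items.

['5cv', '8hcl6', '#vl']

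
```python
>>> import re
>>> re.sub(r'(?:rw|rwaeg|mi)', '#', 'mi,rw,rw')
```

'#,#,#'

Matches: at [0:2] → 'mi'; at [3:5] → 'rw'; at [6:8] → 'rw'.
Each match is replaced by '#'.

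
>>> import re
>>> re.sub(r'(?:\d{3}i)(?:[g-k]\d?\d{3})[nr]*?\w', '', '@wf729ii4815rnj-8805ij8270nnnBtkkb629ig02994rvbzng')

This matches exactly 3 of a digit, then a literal 'i' (non-capturing group); then a character in [g-k], then optionally a digit, then exactly 3 of a digit (non-capturing group); then zero or more of one of [nr] (lazy), then a word character.
Matches: at [3:13] → '729ii4815r'; at [17:27] → '805ij8270n'; at [34:44] → '629ig02994'.
Every occurrence is swapped for ''.

'@wfnj-8nnBtkkbrvbzng'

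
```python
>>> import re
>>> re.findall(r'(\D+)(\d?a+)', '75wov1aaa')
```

[('wov', '1aaa')]

Pattern: one or more of a non-digit (captured); then optionally a digit, then one or more of the literal 'a' (captured).
`findall` packs the 2 group values into a tuple for every match.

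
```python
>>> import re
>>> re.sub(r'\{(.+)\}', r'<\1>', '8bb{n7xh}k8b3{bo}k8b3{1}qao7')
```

Matches: at [3:24] → '{n7xh}k8b3{bo}k8b3{1}'.
The replacement refers to a captured group, so each match is rewritten using its own captured text.

'8bb<n7xh}k8b3{bo}k8b3{1>qao7'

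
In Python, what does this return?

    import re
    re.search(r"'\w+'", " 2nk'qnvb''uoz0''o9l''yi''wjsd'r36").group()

"'qnvb'"

The match spans [4:10] → "'qnvb'".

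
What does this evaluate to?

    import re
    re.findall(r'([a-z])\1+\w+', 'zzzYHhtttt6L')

A backreference is literal: `\1` must see the identical characters the first group matched.
Walking the string: at [0:12] match 'zzzYHhtttt6L', group 1 = 'z'.
With a single group, `findall` returns only what that group captured — 1 item.

['z']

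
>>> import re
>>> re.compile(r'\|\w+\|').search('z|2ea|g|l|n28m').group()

The match spans [1:6] → '|2ea|'.

'|2ea|'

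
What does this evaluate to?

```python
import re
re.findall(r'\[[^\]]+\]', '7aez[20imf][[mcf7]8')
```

Walking the string: at [4:11] → '[20imf]'; at [11:18] → '[[mcf7]'.
With no groups in the pattern, `findall` gives back each whole match — 2 here.

['[20imf]', '[[mcf7]']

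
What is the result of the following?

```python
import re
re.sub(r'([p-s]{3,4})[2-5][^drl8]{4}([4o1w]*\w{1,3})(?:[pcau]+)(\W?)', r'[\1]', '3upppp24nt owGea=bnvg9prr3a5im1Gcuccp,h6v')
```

`\1` in the replacement pulls in group 1's text for each match.

'3u[pppp]bnvg9[prr]h6v'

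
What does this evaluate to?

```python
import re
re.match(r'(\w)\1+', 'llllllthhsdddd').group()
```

`\1` is not a pattern — it's the concrete string captured by group 1, re-applied verbatim.
`re.match` won't scan ahead — the pattern has to work from the very first character.
The match spans [0:6] → 'llllll'.
Captured: group 1 = 'l'.

'llllll'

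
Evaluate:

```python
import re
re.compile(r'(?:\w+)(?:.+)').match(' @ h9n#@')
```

`re.match` won't scan ahead — the pattern has to work from the very first character.
Here position 0 doesn't satisfy it, so the call returns None.

None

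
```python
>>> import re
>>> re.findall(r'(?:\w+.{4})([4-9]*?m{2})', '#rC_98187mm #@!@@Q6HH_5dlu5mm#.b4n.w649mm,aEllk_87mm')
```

Because there's exactly one group, `findall` drops the full match and keeps group 1 from each hit.

['mm', 'mm', '9mm', 'mm']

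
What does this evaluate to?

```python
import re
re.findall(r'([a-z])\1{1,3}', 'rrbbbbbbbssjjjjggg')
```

['r', 'b', 'b', 's', 'j', 'g']

`\1` has to match the exact text group 1 already captured.
Scanning left to right: at [0:2] match 'rr', group 1 = 'r'; at [2:6] match 'bbbb', group 1 = 'b'; at [6:9] match 'bbb', group 1 = 'b'; at [9:11] match 'ss', group 1 = 's'; at [11:15] match 'jjjj', group 1 = 'j'; ….
Because there's exactly one group, `findall` drops the full match and keeps group 1 from each hit.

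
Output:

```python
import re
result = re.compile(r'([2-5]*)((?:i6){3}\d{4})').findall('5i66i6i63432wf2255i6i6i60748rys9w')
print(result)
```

`findall` packs the 2 group values into a tuple for every match.

[('2255', 'i6i6i60748')]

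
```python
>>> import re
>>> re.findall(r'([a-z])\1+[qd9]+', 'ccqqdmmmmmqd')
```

['c', 'm']

The backreference `\1` re-matches whatever the first group consumed, character for character.
Because there's exactly one group, `findall` drops the full match and keeps group 1 from each hit.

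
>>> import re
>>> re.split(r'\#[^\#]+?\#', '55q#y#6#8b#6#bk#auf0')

`split` removes every match and returns the 4 fragments in between.

['55q', '6', '6', 'auf0']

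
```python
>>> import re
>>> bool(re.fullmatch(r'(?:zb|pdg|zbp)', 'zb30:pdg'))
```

`re.fullmatch` requires the pattern to consume the entire string.
Here there's no way to consume every character, so the call returns None, and `bool(None)` is False.

False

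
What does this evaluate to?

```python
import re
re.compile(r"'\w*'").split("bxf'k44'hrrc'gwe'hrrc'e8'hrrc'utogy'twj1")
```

Splitting on the pattern gives 5 pieces.

['bxf', 'hrrc', 'hrrc', 'hrrc', 'twj1']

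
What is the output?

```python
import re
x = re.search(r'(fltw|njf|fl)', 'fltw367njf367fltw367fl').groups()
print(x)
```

Alternation tries branches left to right and keeps the first one that lets the overall match succeed at that position.
`re.search` tries every starting position until one works.
The match spans [0:4] → 'fltw'.
Captured: group 1 = 'fltw'.

('fltw',)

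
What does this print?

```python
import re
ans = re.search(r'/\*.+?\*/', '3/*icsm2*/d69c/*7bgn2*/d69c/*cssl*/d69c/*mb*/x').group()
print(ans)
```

The `?` after the quantifier makes it lazy — it takes as little as possible before letting the rest of the pattern try.
`re.search` tries every starting position until one works.
The match spans [1:10] → '/*icsm2*/'.

/*icsm2*/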